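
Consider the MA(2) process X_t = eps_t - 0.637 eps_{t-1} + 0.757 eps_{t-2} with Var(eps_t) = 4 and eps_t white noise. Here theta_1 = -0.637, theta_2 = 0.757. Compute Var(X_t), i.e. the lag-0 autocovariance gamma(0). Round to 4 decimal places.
\gamma(0) = 7.9153

For an MA(q) process X_t = eps_t + sum_i theta_i eps_{t-i} with
Var(eps_t) = sigma^2, the variance is
  gamma(0) = sigma^2 * (1 + sum_i theta_i^2).
  sum_i theta_i^2 = (-0.637)^2 + (0.757)^2 = 0.405769 + 0.573049 = 0.978818.
  gamma(0) = 4 * (1 + 0.978818) = 4 * 1.978818 = 7.915272, which rounds to 7.9153.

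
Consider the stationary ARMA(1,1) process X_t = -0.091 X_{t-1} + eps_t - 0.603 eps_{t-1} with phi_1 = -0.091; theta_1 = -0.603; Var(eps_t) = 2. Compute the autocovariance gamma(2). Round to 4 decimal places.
\gamma(2) = 0.1344

Multiply the model equation by X_{t-k} and take expectations. With theta_0 = psi_0 = 1 and psi_j the MA(infinity) weights, this gives
  gamma(k) - sum_i phi_i gamma(k-i) = c_k,
  c_k = sigma^2 * sum_{j=k..q} theta_j psi_{j-k}   (c_k = 0 for k > q),
using gamma(-m) = gamma(m).
psi-weights needed (psi_j = theta_j + sum_i phi_i psi_{j-i}):
  psi_1 = theta_1 + phi_1 = -0.603 + (-0.091) = -0.694
Right-hand sides:
  c_0 = sigma^2 (1 + theta_1 psi_1) = 2 * (1 + (-0.603)(-0.694)) = 2 * 1.418482 = 2.836964
  c_1 = sigma^2 theta_1 = 2 * (-0.603) = -1.206
  c_2 = 0
Equations for k = 0 and k = 1 (AR order 1):
  gamma(0) = phi_1 gamma(1) + c_0
  gamma(1) = phi_1 gamma(0) + c_1
Substituting the second into the first: gamma(0) (1 - phi_1^2) = c_0 + phi_1 c_1, so
  gamma(0) = (c_0 + phi_1 c_1) / (1 - phi_1^2) = (2.836964 + (-0.091)(-1.206)) / (1 - (-0.091)^2) = 2.94671 / 0.991719 = 2.971315.
  gamma(1) = phi_1 gamma(0) + c_1 = (-0.091)(2.971315) + (-1.206) = -1.47639.
For k = 2 (> q): gamma(2) = phi_1 gamma(1) = (-0.091)(-1.47639) = 0.134351.
Therefore gamma(2) = 0.1344 (to 4 decimal places).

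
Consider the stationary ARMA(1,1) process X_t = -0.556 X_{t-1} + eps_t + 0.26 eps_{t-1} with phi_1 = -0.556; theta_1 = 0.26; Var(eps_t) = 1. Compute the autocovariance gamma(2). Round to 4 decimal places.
\gamma(2) = 0.2038

Multiply the model equation by X_{t-k} and take expectations. With theta_0 = psi_0 = 1 and psi_j the MA(infinity) weights, this gives
  gamma(k) - sum_i phi_i gamma(k-i) = c_k,
  c_k = sigma^2 * sum_{j=k..q} theta_j psi_{j-k}   (c_k = 0 for k > q),
using gamma(-m) = gamma(m).
psi-weights needed (psi_j = theta_j + sum_i phi_i psi_{j-i}):
  psi_1 = theta_1 + phi_1 = 0.26 + (-0.556) = -0.296
Right-hand sides:
  c_0 = sigma^2 (1 + theta_1 psi_1) = 1 * (1 + (0.26)(-0.296)) = 1 * 0.92304 = 0.92304
  c_1 = sigma^2 theta_1 = 1 * (0.26) = 0.26
  c_2 = 0
Equations for k = 0 and k = 1 (AR order 1):
  gamma(0) = phi_1 gamma(1) + c_0
  gamma(1) = phi_1 gamma(0) + c_1
Substituting the second into the first: gamma(0) (1 - phi_1^2) = c_0 + phi_1 c_1, so
  gamma(0) = (c_0 + phi_1 c_1) / (1 - phi_1^2) = (0.92304 + (-0.556)(0.26)) / (1 - (-0.556)^2) = 0.77848 / 0.690864 = 1.126821.
  gamma(1) = phi_1 gamma(0) + c_1 = (-0.556)(1.126821) + (0.26) = -0.366512.
For k = 2 (> q): gamma(2) = phi_1 gamma(1) = (-0.556)(-0.366512) = 0.203781.
Therefore gamma(2) = 0.2038 (to 4 decimal places).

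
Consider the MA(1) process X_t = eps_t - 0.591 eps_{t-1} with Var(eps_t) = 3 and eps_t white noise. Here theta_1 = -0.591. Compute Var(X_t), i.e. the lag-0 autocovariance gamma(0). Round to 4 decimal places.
\gamma(0) = 4.0478

For an MA(q) process X_t = eps_t + sum_i theta_i eps_{t-i} with
Var(eps_t) = sigma^2, the variance is
  gamma(0) = sigma^2 * (1 + sum_i theta_i^2).
  sum_i theta_i^2 = (-0.591)^2 = 0.349281.
  gamma(0) = 3 * (1 + 0.349281) = 3 * 1.349281 = 4.047843, which rounds to 4.0478.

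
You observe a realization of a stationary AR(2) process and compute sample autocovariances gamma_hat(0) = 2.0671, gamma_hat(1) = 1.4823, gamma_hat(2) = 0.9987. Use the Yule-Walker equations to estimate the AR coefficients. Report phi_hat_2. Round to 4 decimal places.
\hat\phi_{2} = -0.0640

The Yule-Walker equations for an AR(p) process read, in matrix form,
  Gamma_p phi = r_p,   with   (Gamma_p)_{ij} = gamma(|i - j|),
                       (r_p)_i = gamma(i),   i,j = 1..p.
Substitute the sample gammas (Toeplitz matrix and right-hand side of size 2):
  Gamma_p = [[2.0671, 1.4823], [1.4823, 2.0671]]
  r_p     = [1.4823, 0.9987]
Written out:
  2.0671 phi_1 + 1.4823 phi_2 = 1.4823
  1.4823 phi_1 + 2.0671 phi_2 = 0.9987
Solve by Cramer's rule:
  det = gamma(0)^2 - gamma(1)^2 = (2.0671)^2 - (1.4823)^2 = 4.27290241 - 2.19721329 = 2.07568912
  phi_hat_1 = [gamma(1) gamma(0) - gamma(1) gamma(2)] / det = [(1.4823)(2.0671) - (1.4823)(0.9987)] / 2.07568912 = 1.58368932 / 2.07568912 = 0.763
  phi_hat_2 = [gamma(0) gamma(2) - gamma(1)^2] / det = [(2.0671)(0.9987) - (1.4823)^2] / 2.07568912 = -0.13280052 / 2.07568912 = -0.064
So phi_hat = [0.7630, -0.0640].
Therefore phi_hat_2 = -0.0640.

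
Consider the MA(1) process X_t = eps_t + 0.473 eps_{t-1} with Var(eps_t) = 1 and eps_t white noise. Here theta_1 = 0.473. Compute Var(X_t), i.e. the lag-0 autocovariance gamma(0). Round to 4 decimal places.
\gamma(0) = 1.2237

For an MA(q) process X_t = eps_t + sum_i theta_i eps_{t-i} with
Var(eps_t) = sigma^2, the variance is
  gamma(0) = sigma^2 * (1 + sum_i theta_i^2).
  sum_i theta_i^2 = (0.473)^2 = 0.223729.
  gamma(0) = 1 * (1 + 0.223729) = 1 * 1.223729 = 1.223729, which rounds to 1.2237.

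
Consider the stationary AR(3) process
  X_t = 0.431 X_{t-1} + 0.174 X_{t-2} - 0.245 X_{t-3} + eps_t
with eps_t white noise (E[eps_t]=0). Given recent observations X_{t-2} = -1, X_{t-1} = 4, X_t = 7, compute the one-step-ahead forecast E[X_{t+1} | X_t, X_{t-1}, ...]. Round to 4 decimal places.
E[X_{t+1} \mid \mathcal F_t] = 3.9580

For an AR(p) model X_t = c + sum_i phi_i X_{t-i} + eps_t, the
one-step-ahead conditional mean is
  E[X_{t+1} | X_t, ...] = c + sum_i phi_i X_{t+1-i}.
Substitute known values:
  E[X_{t+1} | ...] = (0.431) * (7) + (0.174) * (4) + (-0.245) * (-1)
                   = 3.9580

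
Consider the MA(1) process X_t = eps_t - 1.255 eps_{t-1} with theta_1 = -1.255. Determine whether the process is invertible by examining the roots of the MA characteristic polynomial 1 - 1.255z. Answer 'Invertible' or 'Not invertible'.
\text{Not invertible}

The MA(q) characteristic polynomial is P(z) = 1 - 1.255z.
Invertibility requires all roots to lie outside the unit circle, i.e. |z| > 1 for every root.
This is linear in z: 1 + (-1.255) z = 0  =>  z = -1/(-1.255) = 0.796813,  |z| = 0.796813.
Moduli of all roots: 0.7968.
All moduli strictly greater than 1? No.
Verdict: Not invertible.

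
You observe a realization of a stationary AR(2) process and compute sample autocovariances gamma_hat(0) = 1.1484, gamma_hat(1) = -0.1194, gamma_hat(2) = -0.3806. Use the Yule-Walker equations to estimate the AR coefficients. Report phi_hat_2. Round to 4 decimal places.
\hat\phi_{2} = -0.3460

The Yule-Walker equations for an AR(p) process read, in matrix form,
  Gamma_p phi = r_p,   with   (Gamma_p)_{ij} = gamma(|i - j|),
                       (r_p)_i = gamma(i),   i,j = 1..p.
Substitute the sample gammas (Toeplitz matrix and right-hand side of size 2):
  Gamma_p = [[1.1484, -0.1194], [-0.1194, 1.1484]]
  r_p     = [-0.1194, -0.3806]
Written out:
  1.1484 phi_1 - 0.1194 phi_2 = -0.1194
  -0.1194 phi_1 + 1.1484 phi_2 = -0.3806
Solve by Cramer's rule:
  det = gamma(0)^2 - gamma(1)^2 = (1.1484)^2 - (-0.1194)^2 = 1.31882256 - 0.01425636 = 1.3045662
  phi_hat_1 = [gamma(1) gamma(0) - gamma(1) gamma(2)] / det = [(-0.1194)(1.1484) - (-0.1194)(-0.3806)] / 1.3045662 = -0.1825626 / 1.3045662 = -0.1399
  phi_hat_2 = [gamma(0) gamma(2) - gamma(1)^2] / det = [(1.1484)(-0.3806) - (-0.1194)^2] / 1.3045662 = -0.4513374 / 1.3045662 = -0.346
So phi_hat = [-0.1399, -0.3460].
Therefore phi_hat_2 = -0.3460.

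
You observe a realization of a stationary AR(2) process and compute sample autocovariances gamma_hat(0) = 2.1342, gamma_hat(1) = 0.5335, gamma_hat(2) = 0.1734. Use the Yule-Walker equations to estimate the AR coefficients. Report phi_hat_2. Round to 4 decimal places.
\hat\phi_{2} = 0.0200

The Yule-Walker equations for an AR(p) process read, in matrix form,
  Gamma_p phi = r_p,   with   (Gamma_p)_{ij} = gamma(|i - j|),
                       (r_p)_i = gamma(i),   i,j = 1..p.
Substitute the sample gammas (Toeplitz matrix and right-hand side of size 2):
  Gamma_p = [[2.1342, 0.5335], [0.5335, 2.1342]]
  r_p     = [0.5335, 0.1734]
Written out:
  2.1342 phi_1 + 0.5335 phi_2 = 0.5335
  0.5335 phi_1 + 2.1342 phi_2 = 0.1734
Solve by Cramer's rule:
  det = gamma(0)^2 - gamma(1)^2 = (2.1342)^2 - (0.5335)^2 = 4.55480964 - 0.28462225 = 4.27018739
  phi_hat_1 = [gamma(1) gamma(0) - gamma(1) gamma(2)] / det = [(0.5335)(2.1342) - (0.5335)(0.1734)] / 4.27018739 = 1.0460868 / 4.27018739 = 0.245
  phi_hat_2 = [gamma(0) gamma(2) - gamma(1)^2] / det = [(2.1342)(0.1734) - (0.5335)^2] / 4.27018739 = 0.08544803 / 4.27018739 = 0.02
So phi_hat = [0.2450, 0.0200].
Therefore phi_hat_2 = 0.0200.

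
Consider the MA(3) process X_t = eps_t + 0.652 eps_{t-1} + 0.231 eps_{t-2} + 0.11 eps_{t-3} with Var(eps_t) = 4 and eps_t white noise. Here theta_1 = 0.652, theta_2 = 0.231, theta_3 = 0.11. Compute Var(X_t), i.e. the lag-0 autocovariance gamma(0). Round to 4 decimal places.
\gamma(0) = 5.9623

For an MA(q) process X_t = eps_t + sum_i theta_i eps_{t-i} with
Var(eps_t) = sigma^2, the variance is
  gamma(0) = sigma^2 * (1 + sum_i theta_i^2).
  sum_i theta_i^2 = (0.652)^2 + (0.231)^2 + (0.11)^2 = 0.425104 + 0.053361 + 0.0121 = 0.490565.
  gamma(0) = 4 * (1 + 0.490565) = 4 * 1.490565 = 5.96226, which rounds to 5.9623.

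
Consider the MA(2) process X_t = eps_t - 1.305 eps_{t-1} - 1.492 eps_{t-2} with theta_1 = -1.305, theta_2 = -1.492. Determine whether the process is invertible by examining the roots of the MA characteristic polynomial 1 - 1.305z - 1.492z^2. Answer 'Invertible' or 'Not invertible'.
\text{Not invertible}

The MA(q) characteristic polynomial is P(z) = 1 - 1.305z - 1.492z^2.
Invertibility requires all roots to lie outside the unit circle, i.e. |z| > 1 for every root.
Set 1 + (-1.305) z + (-1.492) z^2 = 0, i.e. a z^2 + b z + c = 0 with a = -1.492, b = -1.305, c = 1.
Discriminant D = b^2 - 4ac = (-1.305)^2 - 4*(-1.492)*1 = 1.703025 - (-5.968) = 7.671025.
D >= 0, so the roots are real: z = (-b +/- sqrt(D)) / (2a) = (1.305 +/- 2.769662) / (-2.984).
  z_1 = (1.305 + 2.769662) / (-2.984) = -1.3655,   |z_1| = 1.3655.
  z_2 = (1.305 - 2.769662) / (-2.984) = 0.4908,   |z_2| = 0.4908.
Moduli of all roots: 1.3655, 0.4908.
All moduli strictly greater than 1? No.
Verdict: Not invertible.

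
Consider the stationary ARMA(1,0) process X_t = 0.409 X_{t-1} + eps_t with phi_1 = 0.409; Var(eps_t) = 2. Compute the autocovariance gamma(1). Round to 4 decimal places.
\gamma(1) = 0.9823

Multiply the model equation by X_{t-k} and take expectations. With theta_0 = psi_0 = 1 and psi_j the MA(infinity) weights, this gives
  gamma(k) - sum_i phi_i gamma(k-i) = c_k,
  c_k = sigma^2 * sum_{j=k..q} theta_j psi_{j-k}   (c_k = 0 for k > q),
using gamma(-m) = gamma(m).
Pure AR (q = 0): c_0 = sigma^2 = 2, c_k = 0 for k >= 1.
Equations for k = 0 and k = 1 (AR order 1):
  gamma(0) = phi_1 gamma(1) + c_0
  gamma(1) = phi_1 gamma(0) + c_1
Substituting the second into the first: gamma(0) (1 - phi_1^2) = c_0 + phi_1 c_1, so
  gamma(0) = c_0 / (1 - phi_1^2) = 2 / (1 - (0.409)^2) = 2 / 0.832719 = 2.401771.
  gamma(1) = phi_1 gamma(0) = (0.409)(2.401771) = 0.982324.
Therefore gamma(1) = 0.9823 (to 4 decimal places).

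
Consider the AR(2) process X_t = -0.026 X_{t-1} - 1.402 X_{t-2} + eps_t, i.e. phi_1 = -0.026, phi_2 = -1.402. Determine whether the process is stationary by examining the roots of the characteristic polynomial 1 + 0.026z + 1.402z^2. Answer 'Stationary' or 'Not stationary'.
\text{Not stationary}

The AR(p) characteristic polynomial is P(z) = 1 + 0.026z + 1.402z^2.
Stationarity requires all roots to lie outside the unit circle, i.e. |z| > 1 for every root.
Set 1 + (0.026) z + (1.402) z^2 = 0, i.e. a z^2 + b z + c = 0 with a = 1.402, b = 0.026, c = 1.
Discriminant D = b^2 - 4ac = (0.026)^2 - 4*(1.402)*1 = 0.000676 - (5.608) = -5.607324.
D < 0, so the roots are the complex-conjugate pair z = (-b +/- i sqrt(-D)) / (2a) = -0.0093 +/- 0.8445i.
For a conjugate pair |z|^2 = z * conj(z) = (product of roots) = c/a = 1/(1.402) = 0.713267, so |z| = sqrt(0.713267) = 0.8446 for both roots.
Moduli of all roots: 0.8446, 0.8446.
All moduli strictly greater than 1? No.
Verdict: Not stationary.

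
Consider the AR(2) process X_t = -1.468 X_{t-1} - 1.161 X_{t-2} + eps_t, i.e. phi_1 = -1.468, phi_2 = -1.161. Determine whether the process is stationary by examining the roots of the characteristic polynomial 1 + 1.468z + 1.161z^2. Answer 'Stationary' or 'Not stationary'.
\text{Not stationary}

The AR(p) characteristic polynomial is P(z) = 1 + 1.468z + 1.161z^2.
Stationarity requires all roots to lie outside the unit circle, i.e. |z| > 1 for every root.
Set 1 + (1.468) z + (1.161) z^2 = 0, i.e. a z^2 + b z + c = 0 with a = 1.161, b = 1.468, c = 1.
Discriminant D = b^2 - 4ac = (1.468)^2 - 4*(1.161)*1 = 2.155024 - (4.644) = -2.488976.
D < 0, so the roots are the complex-conjugate pair z = (-b +/- i sqrt(-D)) / (2a) = -0.6322 +/- 0.6794i.
For a conjugate pair |z|^2 = z * conj(z) = (product of roots) = c/a = 1/(1.161) = 0.861326, so |z| = sqrt(0.861326) = 0.9281 for both roots.
Moduli of all roots: 0.9281, 0.9281.
All moduli strictly greater than 1? No.
Verdict: Not stationary.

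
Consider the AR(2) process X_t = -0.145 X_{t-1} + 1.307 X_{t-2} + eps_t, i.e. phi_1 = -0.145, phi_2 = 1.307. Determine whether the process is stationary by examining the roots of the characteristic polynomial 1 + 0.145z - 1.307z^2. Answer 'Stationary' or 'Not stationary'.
\text{Not stationary}

The AR(p) characteristic polynomial is P(z) = 1 + 0.145z - 1.307z^2.
Stationarity requires all roots to lie outside the unit circle, i.e. |z| > 1 for every root.
Set 1 + (0.145) z + (-1.307) z^2 = 0, i.e. a z^2 + b z + c = 0 with a = -1.307, b = 0.145, c = 1.
Discriminant D = b^2 - 4ac = (0.145)^2 - 4*(-1.307)*1 = 0.021025 - (-5.228) = 5.249025.
D >= 0, so the roots are real: z = (-b +/- sqrt(D)) / (2a) = (-0.145 +/- 2.291075) / (-2.614).
  z_1 = (-0.145 + 2.291075) / (-2.614) = -0.821,   |z_1| = 0.821.
  z_2 = (-0.145 - 2.291075) / (-2.614) = 0.9319,   |z_2| = 0.9319.
Moduli of all roots: 0.8210, 0.9319.
All moduli strictly greater than 1? No.
Verdict: Not stationary.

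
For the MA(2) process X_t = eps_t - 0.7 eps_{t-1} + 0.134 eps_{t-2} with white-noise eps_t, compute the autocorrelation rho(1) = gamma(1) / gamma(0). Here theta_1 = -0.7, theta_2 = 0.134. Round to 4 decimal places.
\rho(1) = -0.5264

For an MA(q) process with theta_0 = 1, the autocovariance is
  gamma(k) = sigma^2 * sum_{i=0..q-k} theta_i * theta_{i+k},
and rho(k) = gamma(k) / gamma(0). Sigma^2 cancels.
  numerator   = (1)*(-0.7) + (-0.7)*(0.134) = -0.7938.
  denominator = (1)^2 + (-0.7)^2 + (0.134)^2 = 1.507956.
  rho(1) = -0.7938 / 1.507956 = -0.5264.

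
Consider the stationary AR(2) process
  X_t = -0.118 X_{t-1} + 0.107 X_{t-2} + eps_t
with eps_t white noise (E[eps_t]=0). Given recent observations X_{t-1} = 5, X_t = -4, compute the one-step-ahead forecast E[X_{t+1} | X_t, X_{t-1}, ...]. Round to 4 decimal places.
E[X_{t+1} \mid \mathcal F_t] = 1.0070

For an AR(p) model X_t = c + sum_i phi_i X_{t-i} + eps_t, the
one-step-ahead conditional mean is
  E[X_{t+1} | X_t, ...] = c + sum_i phi_i X_{t+1-i}.
Substitute known values:
  E[X_{t+1} | ...] = (-0.118) * (-4) + (0.107) * (5)
                   = 1.0070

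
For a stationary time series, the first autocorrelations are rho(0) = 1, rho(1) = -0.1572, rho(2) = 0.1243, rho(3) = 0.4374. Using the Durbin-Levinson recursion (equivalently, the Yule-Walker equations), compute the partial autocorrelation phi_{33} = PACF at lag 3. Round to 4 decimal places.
\phi_{33} = 0.4880

The PACF at lag k is phi_{kk}, the last component of the solution
to the Yule-Walker system G_k phi = r_k where
  (G_k)_{ij} = rho(|i - j|), (r_k)_i = rho(i), i,j = 1..k.
Equivalently, Durbin-Levinson gives phi_{kk} iteratively:
  phi_{11} = rho(1)
  phi_{kk} = [rho(k) - sum_{j=1..k-1} phi_{k-1,j} rho(k-j)]
            / [1 - sum_{j=1..k-1} phi_{k-1,j} rho(j)],
  phi_{k,j} = phi_{k-1,j} - phi_{kk} phi_{k-1,k-j},  j = 1..k-1.
Step k = 1:
  phi_11 = rho(1) = -0.1572.
Step k = 2:
  phi_22 = [rho(2) - phi_11 rho(1)] / [1 - phi_11 rho(1)] = [0.1243 - (-0.1572)(-0.1572)] / [1 - (-0.1572)(-0.1572)]
         = 0.09958816 / 0.97528816 = 0.102112.
  Update: phi_21 = phi_11 - phi_22 phi_11 = -0.1572 - (0.102112)(-0.1572) = -0.141148.
Step k = 3:
  phi_33 = [rho(3) - phi_21 rho(2) - phi_22 rho(1)] / [1 - phi_21 rho(1) - phi_22 rho(2)]
    numerator   = 0.4374 - (-0.141148)(0.1243) - (0.102112)(-0.1572) = 0.47099664
    denominator = 1 - (-0.141148)(-0.1572) - (0.102112)(0.1243) = 0.96511906
  phi_33 = 0.47099664 / 0.96511906 = 0.488.
Therefore phi_{33} = 0.4880.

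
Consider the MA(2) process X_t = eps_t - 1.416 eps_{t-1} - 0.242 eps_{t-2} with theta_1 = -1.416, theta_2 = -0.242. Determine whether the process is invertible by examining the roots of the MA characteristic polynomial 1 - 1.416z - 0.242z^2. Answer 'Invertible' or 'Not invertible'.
\text{Not invertible}

The MA(q) characteristic polynomial is P(z) = 1 - 1.416z - 0.242z^2.
Invertibility requires all roots to lie outside the unit circle, i.e. |z| > 1 for every root.
Set 1 + (-1.416) z + (-0.242) z^2 = 0, i.e. a z^2 + b z + c = 0 with a = -0.242, b = -1.416, c = 1.
Discriminant D = b^2 - 4ac = (-1.416)^2 - 4*(-0.242)*1 = 2.005056 - (-0.968) = 2.973056.
D >= 0, so the roots are real: z = (-b +/- sqrt(D)) / (2a) = (1.416 +/- 1.724255) / (-0.484).
  z_1 = (1.416 + 1.724255) / (-0.484) = -6.4881,   |z_1| = 6.4881.
  z_2 = (1.416 - 1.724255) / (-0.484) = 0.6369,   |z_2| = 0.6369.
Moduli of all roots: 6.4881, 0.6369.
All moduli strictly greater than 1? No.
Verdict: Not invertible.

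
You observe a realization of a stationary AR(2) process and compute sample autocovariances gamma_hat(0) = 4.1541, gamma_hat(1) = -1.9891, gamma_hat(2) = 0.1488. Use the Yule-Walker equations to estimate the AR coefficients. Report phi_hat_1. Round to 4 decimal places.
\hat\phi_{1} = -0.5990

The Yule-Walker equations for an AR(p) process read, in matrix form,
  Gamma_p phi = r_p,   with   (Gamma_p)_{ij} = gamma(|i - j|),
                       (r_p)_i = gamma(i),   i,j = 1..p.
Substitute the sample gammas (Toeplitz matrix and right-hand side of size 2):
  Gamma_p = [[4.1541, -1.9891], [-1.9891, 4.1541]]
  r_p     = [-1.9891, 0.1488]
Written out:
  4.1541 phi_1 - 1.9891 phi_2 = -1.9891
  -1.9891 phi_1 + 4.1541 phi_2 = 0.1488
Solve by Cramer's rule:
  det = gamma(0)^2 - gamma(1)^2 = (4.1541)^2 - (-1.9891)^2 = 17.25654681 - 3.95651881 = 13.300028
  phi_hat_1 = [gamma(1) gamma(0) - gamma(1) gamma(2)] / det = [(-1.9891)(4.1541) - (-1.9891)(0.1488)] / 13.300028 = -7.96694223 / 13.300028 = -0.599
  phi_hat_2 = [gamma(0) gamma(2) - gamma(1)^2] / det = [(4.1541)(0.1488) - (-1.9891)^2] / 13.300028 = -3.33838873 / 13.300028 = -0.251
So phi_hat = [-0.5990, -0.2510].
Therefore phi_hat_1 = -0.5990.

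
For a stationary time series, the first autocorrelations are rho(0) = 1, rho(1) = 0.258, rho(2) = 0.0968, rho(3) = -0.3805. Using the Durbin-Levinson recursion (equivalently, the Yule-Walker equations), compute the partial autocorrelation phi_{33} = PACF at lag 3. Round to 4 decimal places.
\phi_{33} = -0.4429

The PACF at lag k is phi_{kk}, the last component of the solution
to the Yule-Walker system G_k phi = r_k where
  (G_k)_{ij} = rho(|i - j|), (r_k)_i = rho(i), i,j = 1..k.
Equivalently, Durbin-Levinson gives phi_{kk} iteratively:
  phi_{11} = rho(1)
  phi_{kk} = [rho(k) - sum_{j=1..k-1} phi_{k-1,j} rho(k-j)]
            / [1 - sum_{j=1..k-1} phi_{k-1,j} rho(j)],
  phi_{k,j} = phi_{k-1,j} - phi_{kk} phi_{k-1,k-j},  j = 1..k-1.
Step k = 1:
  phi_11 = rho(1) = 0.258.
Step k = 2:
  phi_22 = [rho(2) - phi_11 rho(1)] / [1 - phi_11 rho(1)] = [0.0968 - (0.258)(0.258)] / [1 - (0.258)(0.258)]
         = 0.030236 / 0.933436 = 0.032392.
  Update: phi_21 = phi_11 - phi_22 phi_11 = 0.258 - (0.032392)(0.258) = 0.249643.
Step k = 3:
  phi_33 = [rho(3) - phi_21 rho(2) - phi_22 rho(1)] / [1 - phi_21 rho(1) - phi_22 rho(2)]
    numerator   = -0.3805 - (0.249643)(0.0968) - (0.032392)(0.258) = -0.4130226
    denominator = 1 - (0.249643)(0.258) - (0.032392)(0.0968) = 0.93245659
  phi_33 = -0.4130226 / 0.93245659 = -0.4429.
Therefore phi_{33} = -0.4429.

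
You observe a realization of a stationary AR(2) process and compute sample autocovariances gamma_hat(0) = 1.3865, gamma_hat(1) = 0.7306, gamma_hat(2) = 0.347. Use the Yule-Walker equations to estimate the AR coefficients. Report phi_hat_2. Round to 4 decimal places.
\hat\phi_{2} = -0.0379

The Yule-Walker equations for an AR(p) process read, in matrix form,
  Gamma_p phi = r_p,   with   (Gamma_p)_{ij} = gamma(|i - j|),
                       (r_p)_i = gamma(i),   i,j = 1..p.
Substitute the sample gammas (Toeplitz matrix and right-hand side of size 2):
  Gamma_p = [[1.3865, 0.7306], [0.7306, 1.3865]]
  r_p     = [0.7306, 0.347]
Written out:
  1.3865 phi_1 + 0.7306 phi_2 = 0.7306
  0.7306 phi_1 + 1.3865 phi_2 = 0.347
Solve by Cramer's rule:
  det = gamma(0)^2 - gamma(1)^2 = (1.3865)^2 - (0.7306)^2 = 1.92238225 - 0.53377636 = 1.38860589
  phi_hat_1 = [gamma(1) gamma(0) - gamma(1) gamma(2)] / det = [(0.7306)(1.3865) - (0.7306)(0.347)] / 1.38860589 = 0.7594587 / 1.38860589 = 0.5469
  phi_hat_2 = [gamma(0) gamma(2) - gamma(1)^2] / det = [(1.3865)(0.347) - (0.7306)^2] / 1.38860589 = -0.05266086 / 1.38860589 = -0.0379
So phi_hat = [0.5469, -0.0379].
Therefore phi_hat_2 = -0.0379.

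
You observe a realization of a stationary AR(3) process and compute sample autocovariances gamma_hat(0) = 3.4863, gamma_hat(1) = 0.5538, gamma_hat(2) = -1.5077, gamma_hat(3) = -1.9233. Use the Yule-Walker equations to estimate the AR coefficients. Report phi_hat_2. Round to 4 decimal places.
\hat\phi_{2} = -0.3540

The Yule-Walker equations for an AR(p) process read, in matrix form,
  Gamma_p phi = r_p,   with   (Gamma_p)_{ij} = gamma(|i - j|),
                       (r_p)_i = gamma(i),   i,j = 1..p.
Substitute the sample gammas (Toeplitz matrix and right-hand side of size 3):
  Gamma_p = [[3.4863, 0.5538, -1.5077], [0.5538, 3.4863, 0.5538], [-1.5077, 0.5538, 3.4863]]
  r_p     = [0.5538, -1.5077, -1.9233]
Written out (R1..R3):
  (R1) 3.4863 phi_1 + 0.5538 phi_2 - 1.5077 phi_3 = 0.5538
  (R2) 0.5538 phi_1 + 3.4863 phi_2 + 0.5538 phi_3 = -1.5077
  (R3) -1.5077 phi_1 + 0.5538 phi_2 + 3.4863 phi_3 = -1.9233
Gaussian elimination:
  R2 <- R2 - (0.5538/3.4863) R1 = R2 - (0.15885) R1:  3.398329 phi_2 + 0.793299 phi_3 = -1.595671
  R3 <- R3 - (-1.5077/3.4863) R1 = R3 - (-0.432464) R1:  0.793299 phi_2 + 2.834274 phi_3 = -1.683801
  R3 <- R3 - (0.793299/3.398329) R2 = R3 - (0.233438) R2:  2.649088 phi_3 = -1.311311
Back-substitution:
  phi_hat_3 = -1.311311 / 2.649088 = -0.495005
  phi_hat_2 = (-1.595671 - (0.793299)(-0.495005)) / 3.398329 = -0.353993
  phi_hat_1 = (0.5538 - (0.5538)(-0.353993) - (-1.5077)(-0.495005)) / 3.4863 = 0.00101
So phi_hat = [0.0010, -0.3540, -0.4950].
Therefore phi_hat_2 = -0.3540.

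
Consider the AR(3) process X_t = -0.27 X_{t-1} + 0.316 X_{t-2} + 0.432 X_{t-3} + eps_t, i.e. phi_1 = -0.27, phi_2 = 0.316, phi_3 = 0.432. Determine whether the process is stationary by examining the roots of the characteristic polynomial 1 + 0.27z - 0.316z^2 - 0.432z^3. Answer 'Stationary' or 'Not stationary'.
\text{Stationary}

The AR(p) characteristic polynomial is P(z) = 1 + 0.27z - 0.316z^2 - 0.432z^3.
Stationarity requires all roots to lie outside the unit circle, i.e. |z| > 1 for every root.
Degree 3: look for a simple real root z0 first, then factor out (1 - z/z0) and solve the remaining quadratic.
Testing z0 = 1.25: P(1.25) = 1 + (0.27)(1.25) + (-0.316)(1.25)^2 + (-0.432)(1.25)^3
  = 1 + (0.3375) + (-0.49375) + (-0.84375) = 0.  So z_0 = 1.25 is a root, |z_0| = 1.25.
Divide out the factor (1 - 0.8 z) = (1 - z/z0) (since 1/z0 = 0.8):
  P(z) = (1 - 0.8 z)(1 + (1.07) z + (0.54) z^2)
  [check: z-coef 1.07 - (0.8) = 0.27; z^2-coef 0.54 - (0.8)(1.07) = -0.316; z^3-coef -(0.8)(0.54) = -0.432.]
Remaining roots from the quadratic factor 1 + (1.07) z + (0.54) z^2:
  Set 1 + (1.07) z + (0.54) z^2 = 0, i.e. a z^2 + b z + c = 0 with a = 0.54, b = 1.07, c = 1.
  Discriminant D = b^2 - 4ac = (1.07)^2 - 4*(0.54)*1 = 1.1449 - (2.16) = -1.0151.
  D < 0, so the roots are the complex-conjugate pair z = (-b +/- i sqrt(-D)) / (2a) = -0.9907 +/- 0.9329i.
  For a conjugate pair |z|^2 = z * conj(z) = (product of roots) = c/a = 1/(0.54) = 1.851852, so |z| = sqrt(1.851852) = 1.3608 for both roots.
Moduli of all roots: 1.2500, 1.3608, 1.3608.
All moduli strictly greater than 1? Yes.
Verdict: Stationary.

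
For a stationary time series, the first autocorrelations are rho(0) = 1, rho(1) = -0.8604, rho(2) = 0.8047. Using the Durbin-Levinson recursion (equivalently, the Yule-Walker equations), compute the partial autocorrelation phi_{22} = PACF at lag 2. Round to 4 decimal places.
\phi_{22} = 0.2480

The PACF at lag k is phi_{kk}, the last component of the solution
to the Yule-Walker system G_k phi = r_k where
  (G_k)_{ij} = rho(|i - j|), (r_k)_i = rho(i), i,j = 1..k.
Equivalently, Durbin-Levinson gives phi_{kk} iteratively:
  phi_{11} = rho(1)
  phi_{kk} = [rho(k) - sum_{j=1..k-1} phi_{k-1,j} rho(k-j)]
            / [1 - sum_{j=1..k-1} phi_{k-1,j} rho(j)],
  phi_{k,j} = phi_{k-1,j} - phi_{kk} phi_{k-1,k-j},  j = 1..k-1.
Step k = 1:
  phi_11 = rho(1) = -0.8604.
Step k = 2:
  phi_22 = [rho(2) - phi_11 rho(1)] / [1 - phi_11 rho(1)] = [0.8047 - (-0.8604)(-0.8604)] / [1 - (-0.8604)(-0.8604)]
         = 0.06441184 / 0.25971184 = 0.248.
Therefore phi_{22} = 0.2480.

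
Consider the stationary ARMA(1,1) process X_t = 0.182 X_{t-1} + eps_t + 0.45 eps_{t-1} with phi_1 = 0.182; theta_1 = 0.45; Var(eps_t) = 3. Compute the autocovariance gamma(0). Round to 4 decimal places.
\gamma(0) = 4.2393

Multiply the model equation by X_{t-k} and take expectations. With theta_0 = psi_0 = 1 and psi_j the MA(infinity) weights, this gives
  gamma(k) - sum_i phi_i gamma(k-i) = c_k,
  c_k = sigma^2 * sum_{j=k..q} theta_j psi_{j-k}   (c_k = 0 for k > q),
using gamma(-m) = gamma(m).
psi-weights needed (psi_j = theta_j + sum_i phi_i psi_{j-i}):
  psi_1 = theta_1 + phi_1 = 0.45 + (0.182) = 0.632
Right-hand sides:
  c_0 = sigma^2 (1 + theta_1 psi_1) = 3 * (1 + (0.45)(0.632)) = 3 * 1.2844 = 3.8532
  c_1 = sigma^2 theta_1 = 3 * (0.45) = 1.35
  c_2 = 0
Equations for k = 0 and k = 1 (AR order 1):
  gamma(0) = phi_1 gamma(1) + c_0
  gamma(1) = phi_1 gamma(0) + c_1
Substituting the second into the first: gamma(0) (1 - phi_1^2) = c_0 + phi_1 c_1, so
  gamma(0) = (c_0 + phi_1 c_1) / (1 - phi_1^2) = (3.8532 + (0.182)(1.35)) / (1 - (0.182)^2) = 4.0989 / 0.966876 = 4.239323.
Therefore gamma(0) = 4.2393 (to 4 decimal places).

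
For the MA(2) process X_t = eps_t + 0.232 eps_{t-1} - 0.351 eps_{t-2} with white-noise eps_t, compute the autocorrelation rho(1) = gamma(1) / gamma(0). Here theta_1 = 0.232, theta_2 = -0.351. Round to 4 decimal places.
\rho(1) = 0.1279

For an MA(q) process with theta_0 = 1, the autocovariance is
  gamma(k) = sigma^2 * sum_{i=0..q-k} theta_i * theta_{i+k},
and rho(k) = gamma(k) / gamma(0). Sigma^2 cancels.
  numerator   = (1)*(0.232) + (0.232)*(-0.351) = 0.150568.
  denominator = (1)^2 + (0.232)^2 + (-0.351)^2 = 1.177025.
  rho(1) = 0.150568 / 1.177025 = 0.1279.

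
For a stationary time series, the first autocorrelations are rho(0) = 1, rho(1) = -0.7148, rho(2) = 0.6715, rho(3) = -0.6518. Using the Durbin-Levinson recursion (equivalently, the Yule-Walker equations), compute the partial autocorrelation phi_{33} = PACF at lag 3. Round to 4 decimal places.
\phi_{33} = -0.2171

The PACF at lag k is phi_{kk}, the last component of the solution
to the Yule-Walker system G_k phi = r_k where
  (G_k)_{ij} = rho(|i - j|), (r_k)_i = rho(i), i,j = 1..k.
Equivalently, Durbin-Levinson gives phi_{kk} iteratively:
  phi_{11} = rho(1)
  phi_{kk} = [rho(k) - sum_{j=1..k-1} phi_{k-1,j} rho(k-j)]
            / [1 - sum_{j=1..k-1} phi_{k-1,j} rho(j)],
  phi_{k,j} = phi_{k-1,j} - phi_{kk} phi_{k-1,k-j},  j = 1..k-1.
Step k = 1:
  phi_11 = rho(1) = -0.7148.
Step k = 2:
  phi_22 = [rho(2) - phi_11 rho(1)] / [1 - phi_11 rho(1)] = [0.6715 - (-0.7148)(-0.7148)] / [1 - (-0.7148)(-0.7148)]
         = 0.16056096 / 0.48906096 = 0.328305.
  Update: phi_21 = phi_11 - phi_22 phi_11 = -0.7148 - (0.328305)(-0.7148) = -0.480128.
Step k = 3:
  phi_33 = [rho(3) - phi_21 rho(2) - phi_22 rho(1)] / [1 - phi_21 rho(1) - phi_22 rho(2)]
    numerator   = -0.6518 - (-0.480128)(0.6715) - (0.328305)(-0.7148) = -0.09472201
    denominator = 1 - (-0.480128)(-0.7148) - (0.328305)(0.6715) = 0.43634806
  phi_33 = -0.09472201 / 0.43634806 = -0.2171.
Therefore phi_{33} = -0.2171.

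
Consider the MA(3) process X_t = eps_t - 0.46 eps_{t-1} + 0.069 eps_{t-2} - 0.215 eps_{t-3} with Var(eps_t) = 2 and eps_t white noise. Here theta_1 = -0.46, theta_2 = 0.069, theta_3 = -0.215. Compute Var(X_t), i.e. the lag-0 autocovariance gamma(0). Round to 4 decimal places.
\gamma(0) = 2.5252

For an MA(q) process X_t = eps_t + sum_i theta_i eps_{t-i} with
Var(eps_t) = sigma^2, the variance is
  gamma(0) = sigma^2 * (1 + sum_i theta_i^2).
  sum_i theta_i^2 = (-0.46)^2 + (0.069)^2 + (-0.215)^2 = 0.2116 + 0.004761 + 0.046225 = 0.262586.
  gamma(0) = 2 * (1 + 0.262586) = 2 * 1.262586 = 2.525172, which rounds to 2.5252.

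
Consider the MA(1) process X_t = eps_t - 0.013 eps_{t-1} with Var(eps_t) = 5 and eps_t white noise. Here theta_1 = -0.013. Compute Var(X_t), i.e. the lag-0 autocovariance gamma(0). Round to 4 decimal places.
\gamma(0) = 5.0008

For an MA(q) process X_t = eps_t + sum_i theta_i eps_{t-i} with
Var(eps_t) = sigma^2, the variance is
  gamma(0) = sigma^2 * (1 + sum_i theta_i^2).
  sum_i theta_i^2 = (-0.013)^2 = 0.000169.
  gamma(0) = 5 * (1 + 0.000169) = 5 * 1.000169 = 5.000845, which rounds to 5.0008.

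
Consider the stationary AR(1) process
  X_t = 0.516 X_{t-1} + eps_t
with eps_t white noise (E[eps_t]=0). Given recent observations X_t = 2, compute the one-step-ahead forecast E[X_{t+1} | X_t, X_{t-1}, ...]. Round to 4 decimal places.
E[X_{t+1} \mid \mathcal F_t] = 1.0320

For an AR(p) model X_t = c + sum_i phi_i X_{t-i} + eps_t, the
one-step-ahead conditional mean is
  E[X_{t+1} | X_t, ...] = c + sum_i phi_i X_{t+1-i}.
Substitute known values:
  E[X_{t+1} | ...] = (0.516) * (2)
                   = 1.0320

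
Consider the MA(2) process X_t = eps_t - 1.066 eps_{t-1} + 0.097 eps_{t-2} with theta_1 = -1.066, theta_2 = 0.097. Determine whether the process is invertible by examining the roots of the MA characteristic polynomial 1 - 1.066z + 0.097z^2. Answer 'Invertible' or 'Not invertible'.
\text{Invertible}

The MA(q) characteristic polynomial is P(z) = 1 - 1.066z + 0.097z^2.
Invertibility requires all roots to lie outside the unit circle, i.e. |z| > 1 for every root.
Set 1 + (-1.066) z + (0.097) z^2 = 0, i.e. a z^2 + b z + c = 0 with a = 0.097, b = -1.066, c = 1.
Discriminant D = b^2 - 4ac = (-1.066)^2 - 4*(0.097)*1 = 1.136356 - (0.388) = 0.748356.
D >= 0, so the roots are real: z = (-b +/- sqrt(D)) / (2a) = (1.066 +/- 0.865076) / (0.194).
  z_1 = (1.066 + 0.865076) / (0.194) = 9.954,   |z_1| = 9.954.
  z_2 = (1.066 - 0.865076) / (0.194) = 1.0357,   |z_2| = 1.0357.
Moduli of all roots: 9.9540, 1.0357.
All moduli strictly greater than 1? Yes.
Verdict: Invertible.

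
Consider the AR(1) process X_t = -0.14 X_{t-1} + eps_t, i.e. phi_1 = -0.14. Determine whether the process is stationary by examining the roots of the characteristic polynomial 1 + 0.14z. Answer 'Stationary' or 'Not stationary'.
\text{Stationary}

The AR(p) characteristic polynomial is P(z) = 1 + 0.14z.
Stationarity requires all roots to lie outside the unit circle, i.e. |z| > 1 for every root.
This is linear in z: 1 + (0.14) z = 0  =>  z = -1/(0.14) = -7.142857,  |z| = 7.142857.
Moduli of all roots: 7.1429.
All moduli strictly greater than 1? Yes.
Verdict: Stationary.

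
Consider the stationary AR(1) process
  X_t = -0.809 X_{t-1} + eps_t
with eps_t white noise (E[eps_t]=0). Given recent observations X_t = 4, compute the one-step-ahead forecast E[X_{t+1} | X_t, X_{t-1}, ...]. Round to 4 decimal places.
E[X_{t+1} \mid \mathcal F_t] = -3.2360

For an AR(p) model X_t = c + sum_i phi_i X_{t-i} + eps_t, the
one-step-ahead conditional mean is
  E[X_{t+1} | X_t, ...] = c + sum_i phi_i X_{t+1-i}.
Substitute known values:
  E[X_{t+1} | ...] = (-0.809) * (4)
                   = -3.2360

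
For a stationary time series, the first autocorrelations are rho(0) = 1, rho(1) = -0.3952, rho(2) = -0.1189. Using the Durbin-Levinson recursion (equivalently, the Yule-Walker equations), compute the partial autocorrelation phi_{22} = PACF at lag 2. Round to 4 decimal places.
\phi_{22} = -0.3260

The PACF at lag k is phi_{kk}, the last component of the solution
to the Yule-Walker system G_k phi = r_k where
  (G_k)_{ij} = rho(|i - j|), (r_k)_i = rho(i), i,j = 1..k.
Equivalently, Durbin-Levinson gives phi_{kk} iteratively:
  phi_{11} = rho(1)
  phi_{kk} = [rho(k) - sum_{j=1..k-1} phi_{k-1,j} rho(k-j)]
            / [1 - sum_{j=1..k-1} phi_{k-1,j} rho(j)],
  phi_{k,j} = phi_{k-1,j} - phi_{kk} phi_{k-1,k-j},  j = 1..k-1.
Step k = 1:
  phi_11 = rho(1) = -0.3952.
Step k = 2:
  phi_22 = [rho(2) - phi_11 rho(1)] / [1 - phi_11 rho(1)] = [-0.1189 - (-0.3952)(-0.3952)] / [1 - (-0.3952)(-0.3952)]
         = -0.27508304 / 0.84381696 = -0.326.
Therefore phi_{22} = -0.3260.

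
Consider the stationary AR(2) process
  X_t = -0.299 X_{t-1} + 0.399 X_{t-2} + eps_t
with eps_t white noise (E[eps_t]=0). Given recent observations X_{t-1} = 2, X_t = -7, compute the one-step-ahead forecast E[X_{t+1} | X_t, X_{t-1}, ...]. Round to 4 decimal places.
E[X_{t+1} \mid \mathcal F_t] = 2.8910

For an AR(p) model X_t = c + sum_i phi_i X_{t-i} + eps_t, the
one-step-ahead conditional mean is
  E[X_{t+1} | X_t, ...] = c + sum_i phi_i X_{t+1-i}.
Substitute known values:
  E[X_{t+1} | ...] = (-0.299) * (-7) + (0.399) * (2)
                   = 2.8910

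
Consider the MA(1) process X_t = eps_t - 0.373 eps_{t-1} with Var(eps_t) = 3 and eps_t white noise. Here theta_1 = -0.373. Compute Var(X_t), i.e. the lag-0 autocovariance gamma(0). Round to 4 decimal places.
\gamma(0) = 3.4174

For an MA(q) process X_t = eps_t + sum_i theta_i eps_{t-i} with
Var(eps_t) = sigma^2, the variance is
  gamma(0) = sigma^2 * (1 + sum_i theta_i^2).
  sum_i theta_i^2 = (-0.373)^2 = 0.139129.
  gamma(0) = 3 * (1 + 0.139129) = 3 * 1.139129 = 3.417387, which rounds to 3.4174.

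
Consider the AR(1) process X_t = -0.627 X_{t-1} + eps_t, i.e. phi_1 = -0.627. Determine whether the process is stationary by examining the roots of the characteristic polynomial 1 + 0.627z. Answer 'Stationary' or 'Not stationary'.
\text{Stationary}

The AR(p) characteristic polynomial is P(z) = 1 + 0.627z.
Stationarity requires all roots to lie outside the unit circle, i.e. |z| > 1 for every root.
This is linear in z: 1 + (0.627) z = 0  =>  z = -1/(0.627) = -1.594896,  |z| = 1.594896.
Moduli of all roots: 1.5949.
All moduli strictly greater than 1? Yes.
Verdict: Stationary.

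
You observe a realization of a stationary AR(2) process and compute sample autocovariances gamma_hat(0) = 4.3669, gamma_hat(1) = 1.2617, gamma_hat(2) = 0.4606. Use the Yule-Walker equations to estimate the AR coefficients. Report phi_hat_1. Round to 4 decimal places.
\hat\phi_{1} = 0.2820

The Yule-Walker equations for an AR(p) process read, in matrix form,
  Gamma_p phi = r_p,   with   (Gamma_p)_{ij} = gamma(|i - j|),
                       (r_p)_i = gamma(i),   i,j = 1..p.
Substitute the sample gammas (Toeplitz matrix and right-hand side of size 2):
  Gamma_p = [[4.3669, 1.2617], [1.2617, 4.3669]]
  r_p     = [1.2617, 0.4606]
Written out:
  4.3669 phi_1 + 1.2617 phi_2 = 1.2617
  1.2617 phi_1 + 4.3669 phi_2 = 0.4606
Solve by Cramer's rule:
  det = gamma(0)^2 - gamma(1)^2 = (4.3669)^2 - (1.2617)^2 = 19.06981561 - 1.59188689 = 17.47792872
  phi_hat_1 = [gamma(1) gamma(0) - gamma(1) gamma(2)] / det = [(1.2617)(4.3669) - (1.2617)(0.4606)] / 17.47792872 = 4.92857871 / 17.47792872 = 0.282
  phi_hat_2 = [gamma(0) gamma(2) - gamma(1)^2] / det = [(4.3669)(0.4606) - (1.2617)^2] / 17.47792872 = 0.41950725 / 17.47792872 = 0.024
So phi_hat = [0.2820, 0.0240].
Therefore phi_hat_1 = 0.2820.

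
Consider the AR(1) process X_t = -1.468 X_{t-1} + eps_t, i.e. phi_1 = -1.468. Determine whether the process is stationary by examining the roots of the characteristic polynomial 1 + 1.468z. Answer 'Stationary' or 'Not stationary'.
\text{Not stationary}

The AR(p) characteristic polynomial is P(z) = 1 + 1.468z.
Stationarity requires all roots to lie outside the unit circle, i.e. |z| > 1 for every root.
This is linear in z: 1 + (1.468) z = 0  =>  z = -1/(1.468) = -0.681199,  |z| = 0.681199.
Moduli of all roots: 0.6812.
All moduli strictly greater than 1? No.
Verdict: Not stationary.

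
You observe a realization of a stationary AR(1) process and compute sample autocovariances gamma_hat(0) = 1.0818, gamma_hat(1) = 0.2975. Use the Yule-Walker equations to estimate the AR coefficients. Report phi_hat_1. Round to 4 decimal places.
\hat\phi_{1} = 0.2750

The Yule-Walker equations for an AR(p) process read, in matrix form,
  Gamma_p phi = r_p,   with   (Gamma_p)_{ij} = gamma(|i - j|),
                       (r_p)_i = gamma(i),   i,j = 1..p.
Substitute the sample gammas (Toeplitz matrix and right-hand side of size 1):
  Gamma_p = [[1.0818]]
  r_p     = [0.2975]
With p = 1 this is the single equation gamma(0) phi_1 = gamma(1):
  phi_hat_1 = gamma(1) / gamma(0) = 0.2975 / 1.0818 = 0.2750.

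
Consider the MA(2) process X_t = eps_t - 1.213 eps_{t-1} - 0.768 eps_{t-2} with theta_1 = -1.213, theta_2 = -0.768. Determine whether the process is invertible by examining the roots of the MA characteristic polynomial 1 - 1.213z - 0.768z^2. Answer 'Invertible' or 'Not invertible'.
\text{Not invertible}

The MA(q) characteristic polynomial is P(z) = 1 - 1.213z - 0.768z^2.
Invertibility requires all roots to lie outside the unit circle, i.e. |z| > 1 for every root.
Set 1 + (-1.213) z + (-0.768) z^2 = 0, i.e. a z^2 + b z + c = 0 with a = -0.768, b = -1.213, c = 1.
Discriminant D = b^2 - 4ac = (-1.213)^2 - 4*(-0.768)*1 = 1.471369 - (-3.072) = 4.543369.
D >= 0, so the roots are real: z = (-b +/- sqrt(D)) / (2a) = (1.213 +/- 2.131518) / (-1.536).
  z_1 = (1.213 + 2.131518) / (-1.536) = -2.1774,   |z_1| = 2.1774.
  z_2 = (1.213 - 2.131518) / (-1.536) = 0.598,   |z_2| = 0.598.
Moduli of all roots: 2.1774, 0.5980.
All moduli strictly greater than 1? No.
Verdict: Not invertible.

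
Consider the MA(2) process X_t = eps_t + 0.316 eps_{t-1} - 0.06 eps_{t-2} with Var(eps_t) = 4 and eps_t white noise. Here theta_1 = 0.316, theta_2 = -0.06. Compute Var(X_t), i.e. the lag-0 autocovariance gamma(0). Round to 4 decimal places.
\gamma(0) = 4.4138

For an MA(q) process X_t = eps_t + sum_i theta_i eps_{t-i} with
Var(eps_t) = sigma^2, the variance is
  gamma(0) = sigma^2 * (1 + sum_i theta_i^2).
  sum_i theta_i^2 = (0.316)^2 + (-0.06)^2 = 0.099856 + 0.0036 = 0.103456.
  gamma(0) = 4 * (1 + 0.103456) = 4 * 1.103456 = 4.413824, which rounds to 4.4138.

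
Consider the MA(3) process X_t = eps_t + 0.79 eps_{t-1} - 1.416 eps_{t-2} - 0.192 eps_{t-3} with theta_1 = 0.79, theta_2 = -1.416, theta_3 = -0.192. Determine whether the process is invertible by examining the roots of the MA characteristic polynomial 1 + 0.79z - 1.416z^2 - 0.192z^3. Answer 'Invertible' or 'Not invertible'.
\text{Not invertible}

The MA(q) characteristic polynomial is P(z) = 1 + 0.79z - 1.416z^2 - 0.192z^3.
Invertibility requires all roots to lie outside the unit circle, i.e. |z| > 1 for every root.
Degree 3: look for a simple real root z0 first, then factor out (1 - z/z0) and solve the remaining quadratic.
Testing z0 = -0.625: P(-0.625) = 1 + (0.79)(-0.625) + (-1.416)(-0.625)^2 + (-0.192)(-0.625)^3
  = 1 + (-0.49375) + (-0.553125) + (0.046875) = 0.  So z_0 = -0.625 is a root, |z_0| = 0.625.
Divide out the factor (1 + 1.6 z) = (1 - z/z0) (since 1/z0 = -1.6):
  P(z) = (1 + 1.6 z)(1 + (-0.81) z + (-0.12) z^2)
  [check: z-coef -0.81 - (-1.6) = 0.79; z^2-coef -0.12 - (-1.6)(-0.81) = -1.416; z^3-coef -(-1.6)(-0.12) = -0.192.]
Remaining roots from the quadratic factor 1 + (-0.81) z + (-0.12) z^2:
  Set 1 + (-0.81) z + (-0.12) z^2 = 0, i.e. a z^2 + b z + c = 0 with a = -0.12, b = -0.81, c = 1.
  Discriminant D = b^2 - 4ac = (-0.81)^2 - 4*(-0.12)*1 = 0.6561 - (-0.48) = 1.1361.
  D >= 0, so the roots are real: z = (-b +/- sqrt(D)) / (2a) = (0.81 +/- 1.06588) / (-0.24).
    z_1 = (0.81 + 1.06588) / (-0.24) = -7.8162,   |z_1| = 7.8162.
    z_2 = (0.81 - 1.06588) / (-0.24) = 1.0662,   |z_2| = 1.0662.
Moduli of all roots: 0.6250, 7.8162, 1.0662.
All moduli strictly greater than 1? No.
Verdict: Not invertible.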